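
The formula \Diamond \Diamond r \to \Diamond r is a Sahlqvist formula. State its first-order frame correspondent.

transitivity

This is frame-equivalent to □r → □□r (substitute ¬r for r and contrapose).
Suppose □r→□□r is valid. Take Rxy, Ryz and set V(r)={w : Rxw}. Then □r at x, so □□r at x, so □r at y, so r at z, i.e. Rxz.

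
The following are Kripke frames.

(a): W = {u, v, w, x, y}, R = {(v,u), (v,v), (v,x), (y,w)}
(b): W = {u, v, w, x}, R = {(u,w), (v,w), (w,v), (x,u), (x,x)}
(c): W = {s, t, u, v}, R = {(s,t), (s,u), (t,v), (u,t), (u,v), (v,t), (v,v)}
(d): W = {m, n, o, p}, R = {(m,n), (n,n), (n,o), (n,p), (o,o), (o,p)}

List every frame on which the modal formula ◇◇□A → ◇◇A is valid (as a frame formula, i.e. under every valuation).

This is the axiom for a generalized confluence (Geach) condition; its first-order frame correspondent is ∀x ∀y (xR²y → ∃w (yRw ∧ xR²w)).
(a): fails — vR²u but no t with uRt and vR²t.
(b): fails — uR²v but no t with vRt and uR²t.
(c): ✓.
(d): fails — mR²p but no w with pRw and mR²w.
Valid on: (c).

(c)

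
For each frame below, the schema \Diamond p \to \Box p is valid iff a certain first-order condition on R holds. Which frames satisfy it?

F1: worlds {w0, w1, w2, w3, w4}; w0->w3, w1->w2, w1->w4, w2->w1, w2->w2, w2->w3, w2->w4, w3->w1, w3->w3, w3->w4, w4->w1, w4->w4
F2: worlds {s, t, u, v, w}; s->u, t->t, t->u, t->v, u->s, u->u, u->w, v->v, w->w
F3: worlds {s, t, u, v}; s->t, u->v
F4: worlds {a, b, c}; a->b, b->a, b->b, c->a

Frame correspondent (Sahlqvist): \forall x \forall y \forall z (Rxy \wedge Rxz \to y = z) — i.e. partial functionality.
F1: fails — w1 sees both w2 and w4.
F2: fails — t sees both t and u.
F3: holds.
F4: fails — b sees both a and b.

F3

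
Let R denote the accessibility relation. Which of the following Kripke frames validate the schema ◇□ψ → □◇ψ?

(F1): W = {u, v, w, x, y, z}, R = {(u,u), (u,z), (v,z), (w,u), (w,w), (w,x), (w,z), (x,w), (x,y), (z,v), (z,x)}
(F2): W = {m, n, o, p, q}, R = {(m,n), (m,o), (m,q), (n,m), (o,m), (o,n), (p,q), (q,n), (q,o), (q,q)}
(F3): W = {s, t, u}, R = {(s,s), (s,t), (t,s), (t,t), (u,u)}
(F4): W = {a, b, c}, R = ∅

(F3), (F4)

Frame correspondent (Sahlqvist): ∀x ∀y ∀z (Rxy ∧ Rxz → ∃w (Ryw ∧ Rzw)) — i.e. convergence.
(F1): fails — Ruz and Ruu but z and u have no common successor.
(F2): fails — Rmq and Rmn but q and n have no common successor.
(F3): ✓.
(F4): ✓.
Valid on: (F3), (F4).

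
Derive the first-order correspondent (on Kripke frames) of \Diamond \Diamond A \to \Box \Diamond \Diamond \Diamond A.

This is a Sahlqvist (Geach-type) schema ◇^2□^0A → □^1◇^3A.
First-order correspondent: \forall x \forall y \forall z ((x R^2 y \wedge xRz) \to \exists w (y = w \wedge z R^3 w)).

\forall x \forall y \forall z ((x R^2 y \wedge xRz) \to \exists w (y = w \wedge z R^3 w))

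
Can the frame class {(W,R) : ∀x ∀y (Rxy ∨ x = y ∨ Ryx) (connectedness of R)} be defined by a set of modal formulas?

No

Any modally definable frame class is closed under disjoint unions.
Take 2 disjoint single-world reflexive frames: each is trivially connected, but their disjoint union has 2 worlds with no edge between distinct components, so it is not connected.
So the class is not modally definable.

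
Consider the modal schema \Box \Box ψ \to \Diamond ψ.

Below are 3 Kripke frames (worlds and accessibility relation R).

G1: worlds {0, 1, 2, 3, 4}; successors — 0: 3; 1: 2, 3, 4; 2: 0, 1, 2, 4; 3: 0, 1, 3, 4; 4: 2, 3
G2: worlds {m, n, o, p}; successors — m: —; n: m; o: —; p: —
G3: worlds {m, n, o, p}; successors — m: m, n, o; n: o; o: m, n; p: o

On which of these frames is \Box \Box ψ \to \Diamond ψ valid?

G1

This is the axiom for a generalized confluence (Geach) condition; its first-order frame correspondent is \forall x \exists w (x R^2 w \wedge xRw).
G1: ✓.
G2: fails — at m but no w with mR²w and mRw.
G3: fails — at n but no w with nR²w and nRw.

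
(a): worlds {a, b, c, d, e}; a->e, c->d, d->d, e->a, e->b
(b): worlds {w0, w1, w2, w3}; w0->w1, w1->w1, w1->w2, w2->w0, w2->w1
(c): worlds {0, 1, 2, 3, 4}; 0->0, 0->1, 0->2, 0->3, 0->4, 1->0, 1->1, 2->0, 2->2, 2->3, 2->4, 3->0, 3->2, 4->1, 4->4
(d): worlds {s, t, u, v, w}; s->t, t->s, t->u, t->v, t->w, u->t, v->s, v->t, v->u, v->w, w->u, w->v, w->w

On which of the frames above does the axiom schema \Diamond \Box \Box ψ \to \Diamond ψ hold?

The schema corresponds to a generalized confluence (Geach) condition: \forall x \forall y (xRy \to \exists w (y R^2 w \wedge xRw)).
(a): fails — eRb but no w with bR²w and eRw.
(b): condition met.
(c): condition met.
(d): condition met.

(b), (c), (d)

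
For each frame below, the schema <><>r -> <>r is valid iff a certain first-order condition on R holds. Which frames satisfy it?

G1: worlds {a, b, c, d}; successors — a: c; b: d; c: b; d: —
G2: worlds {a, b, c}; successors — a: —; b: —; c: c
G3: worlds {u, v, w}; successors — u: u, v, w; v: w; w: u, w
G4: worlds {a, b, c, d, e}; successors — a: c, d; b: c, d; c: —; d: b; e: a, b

This is the axiom for transitivity; its first-order frame correspondent is forall x forall y forall z (Rxy & Ryz -> Rxz).
G1: fails — Rac and Rcb but not Rab.
G2: ✓.
G3: fails — Rwu and Ruv but not Rwv.
G4: fails — Reb and Rbc but not Rec.

G2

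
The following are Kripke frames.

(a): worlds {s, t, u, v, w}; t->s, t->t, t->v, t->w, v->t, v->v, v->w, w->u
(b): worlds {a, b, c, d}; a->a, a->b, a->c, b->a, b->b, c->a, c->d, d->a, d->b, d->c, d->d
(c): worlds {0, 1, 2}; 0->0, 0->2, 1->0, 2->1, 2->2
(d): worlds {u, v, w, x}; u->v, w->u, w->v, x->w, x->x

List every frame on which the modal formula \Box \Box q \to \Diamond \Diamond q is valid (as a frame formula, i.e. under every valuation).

This is the axiom for a generalized confluence (Geach) condition; its first-order frame correspondent is \forall x \exists w (x R^2 w \wedge x R^2 w).
(a): fails — at s but no w* with sR²w* and sR²w*.
(b): holds.
(c): holds.
(d): fails — at u but no t with uR²t and uR²t.

(b), (c)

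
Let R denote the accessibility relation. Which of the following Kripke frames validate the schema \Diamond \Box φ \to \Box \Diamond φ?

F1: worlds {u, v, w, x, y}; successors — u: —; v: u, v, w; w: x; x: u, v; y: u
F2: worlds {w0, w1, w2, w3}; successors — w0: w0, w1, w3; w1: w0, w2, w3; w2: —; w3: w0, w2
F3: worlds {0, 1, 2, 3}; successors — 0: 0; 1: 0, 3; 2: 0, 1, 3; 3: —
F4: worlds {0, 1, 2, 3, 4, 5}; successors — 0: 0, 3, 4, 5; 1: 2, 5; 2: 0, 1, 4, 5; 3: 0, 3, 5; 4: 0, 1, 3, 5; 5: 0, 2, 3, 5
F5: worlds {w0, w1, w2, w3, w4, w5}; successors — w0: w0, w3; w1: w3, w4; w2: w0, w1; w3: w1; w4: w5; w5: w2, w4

This is the axiom for convergence; its first-order frame correspondent is \forall x \forall y \forall z (Rxy \wedge Rxz \to \exists w (Ryw \wedge Rzw)).
F1: fails — Rvv and Rvw but v and w have no common successor.
F2: fails — Rw1w2 and Rw1w2 but w2 and w2 have no common successor.
F3: fails — R10 and R13 but 0 and 3 have no common successor.
F4: condition met.
F5: fails — Rw0w0 and Rw0w3 but w0 and w3 have no common successor.
Valid on: F4.

F4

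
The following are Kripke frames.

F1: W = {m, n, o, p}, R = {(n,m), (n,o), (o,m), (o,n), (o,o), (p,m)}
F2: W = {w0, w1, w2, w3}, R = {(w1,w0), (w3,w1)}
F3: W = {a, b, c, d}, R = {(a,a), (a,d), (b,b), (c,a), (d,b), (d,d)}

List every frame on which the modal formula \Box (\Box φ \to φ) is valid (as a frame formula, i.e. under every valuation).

F3

This is the axiom for shift-reflexivity; its first-order frame correspondent is \forall x \forall y (Rxy \to Ryy).
F1: fails — Ron but not Rnn.
F2: fails — Rw1w0 but not Rw0w0.
F3: holds.
Valid on: F3.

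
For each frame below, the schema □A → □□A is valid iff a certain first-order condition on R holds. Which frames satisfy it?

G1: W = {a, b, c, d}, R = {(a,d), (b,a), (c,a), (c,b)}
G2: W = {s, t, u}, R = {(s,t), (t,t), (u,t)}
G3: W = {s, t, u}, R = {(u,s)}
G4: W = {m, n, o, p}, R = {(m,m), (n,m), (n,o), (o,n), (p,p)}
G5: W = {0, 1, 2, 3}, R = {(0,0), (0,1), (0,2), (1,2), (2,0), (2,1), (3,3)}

G2, G3

Frame correspondent (Sahlqvist): ∀x ∀y ∀z (Rxy ∧ Ryz → Rxz) — i.e. transitivity.
G1: fails — Rca and Rad but not Rcd.
G2: condition met.
G3: condition met.
G4: fails — Ron and Rno but not Roo.
G5: fails — R12 and R20 but not R10.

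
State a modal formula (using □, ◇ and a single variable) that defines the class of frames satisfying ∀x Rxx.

□r → r

A defining formula is □r → r (the T axiom).
Suppose □r→r is valid. At any x set V(r)={w : Rxw}. Then □r holds at x, so r holds at x, i.e. Rxx.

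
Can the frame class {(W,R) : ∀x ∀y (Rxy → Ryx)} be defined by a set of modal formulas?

The condition is symmetry. A defining modal formula is q → □◇q.

Yes — defined by q → □◇q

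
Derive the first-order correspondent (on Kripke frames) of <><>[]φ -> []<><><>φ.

forall x forall y forall z ((x R^2 y & xRz) -> exists w (yRw & z R^3 w))

This is a Sahlqvist (Geach-type) schema ◇^2□^1φ → □^1◇^3φ.
First-order correspondent: forall x forall y forall z ((x R^2 y & xRz) -> exists w (yRw & z R^3 w)).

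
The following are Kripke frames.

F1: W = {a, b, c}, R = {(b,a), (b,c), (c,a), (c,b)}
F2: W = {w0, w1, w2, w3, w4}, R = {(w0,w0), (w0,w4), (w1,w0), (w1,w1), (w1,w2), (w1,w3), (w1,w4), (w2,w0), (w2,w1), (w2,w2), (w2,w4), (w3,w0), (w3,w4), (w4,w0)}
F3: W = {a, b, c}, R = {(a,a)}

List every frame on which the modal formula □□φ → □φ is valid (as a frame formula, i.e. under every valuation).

F2, F3

The schema corresponds to density: ∀x ∀y (Rxy → ∃z (Rxz ∧ Rzy)).
F1: fails — Rcb but no z with Rcz and Rzb.
F2: condition met.
F3: condition met.
Valid on: F2, F3.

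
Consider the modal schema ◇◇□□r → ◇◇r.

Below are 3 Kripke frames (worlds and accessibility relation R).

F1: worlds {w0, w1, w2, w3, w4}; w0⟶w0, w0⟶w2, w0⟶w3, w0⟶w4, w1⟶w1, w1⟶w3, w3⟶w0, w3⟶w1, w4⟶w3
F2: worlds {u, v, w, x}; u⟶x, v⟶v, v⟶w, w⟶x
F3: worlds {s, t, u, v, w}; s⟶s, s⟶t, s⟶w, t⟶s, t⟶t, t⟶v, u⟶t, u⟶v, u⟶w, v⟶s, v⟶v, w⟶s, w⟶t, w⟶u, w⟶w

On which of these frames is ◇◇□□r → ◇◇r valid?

F3

This is the axiom for a generalized confluence (Geach) condition; its first-order frame correspondent is ∀x ∀y (xR²y → ∃w (yR²w ∧ xR²w)).
F1: fails — w0R²w2 but no w with w2R²w and w0R²w.
F2: fails — vR²w but no t with wR²t and vR²t.
F3: holds.
Valid on: F3.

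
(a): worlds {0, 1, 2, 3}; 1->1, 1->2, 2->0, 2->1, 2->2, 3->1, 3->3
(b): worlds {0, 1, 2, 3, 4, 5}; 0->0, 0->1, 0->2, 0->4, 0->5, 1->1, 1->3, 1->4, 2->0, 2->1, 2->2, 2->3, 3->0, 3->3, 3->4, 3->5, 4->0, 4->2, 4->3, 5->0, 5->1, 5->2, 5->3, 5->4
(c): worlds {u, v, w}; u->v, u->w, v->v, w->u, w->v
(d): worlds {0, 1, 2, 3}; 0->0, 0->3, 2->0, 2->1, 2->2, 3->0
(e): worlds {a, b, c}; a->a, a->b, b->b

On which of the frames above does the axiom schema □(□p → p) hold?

(e)

Frame correspondent (Sahlqvist): ∀x ∀y (Rxy → Ryy) — i.e. shift-reflexivity.
(a): fails — R20 but not R00.
(b): fails — R34 but not R44.
(c): fails — Rwu but not Ruu.
(d): fails — R21 but not R11.
(e): satisfies the condition.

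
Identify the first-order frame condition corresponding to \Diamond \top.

◇⊤ holds at w iff w has a successor, so frame-validity of ◇⊤ is exactly seriality. Equivalently via □φ → ◇φ:
Suppose □φ→◇φ is valid. At any x set V(φ)=W. Then □φ at x, so ◇φ at x, so x has a successor.

Seriality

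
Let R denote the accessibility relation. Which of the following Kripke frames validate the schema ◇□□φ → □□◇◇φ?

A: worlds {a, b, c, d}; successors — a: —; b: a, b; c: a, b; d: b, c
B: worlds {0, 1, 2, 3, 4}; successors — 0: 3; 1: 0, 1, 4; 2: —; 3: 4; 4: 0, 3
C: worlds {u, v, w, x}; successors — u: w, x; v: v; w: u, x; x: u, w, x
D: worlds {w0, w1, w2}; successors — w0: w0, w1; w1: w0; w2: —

C, D

Frame correspondent (Sahlqvist): ∀x ∀y ∀z ((xRy ∧ xR²z) → ∃w (yR²w ∧ zR²w)) — i.e. a generalized confluence (Geach) condition.
A: fails — bRa, bR²a but no w with aR²w and aR²w.
B: fails — 1R0, 1R²3 but no w with 0R²w and 3R²w.
C: holds.
D: holds.
Valid on: C, D.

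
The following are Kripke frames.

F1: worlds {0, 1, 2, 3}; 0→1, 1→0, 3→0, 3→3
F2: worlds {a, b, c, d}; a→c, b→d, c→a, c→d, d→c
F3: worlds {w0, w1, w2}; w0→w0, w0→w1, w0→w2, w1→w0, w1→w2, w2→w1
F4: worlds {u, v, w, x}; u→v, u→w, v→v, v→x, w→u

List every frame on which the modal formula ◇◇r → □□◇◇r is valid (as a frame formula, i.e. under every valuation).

F2

The schema corresponds to a generalized confluence (Geach) condition: ∀x ∀y ∀z ((xR²y ∧ xR²z) → ∃w (y = w ∧ zR²w)).
F1: fails — 3R²0, 3R²1 but no w with 0=w and 1R²w.
F2: holds.
F3: fails — w0R²w1, w0R²w2 but no w with w1=w and w2R²w.
F4: fails — uR²u, uR²v but no t with u=t and vR²t.
Valid on: F2.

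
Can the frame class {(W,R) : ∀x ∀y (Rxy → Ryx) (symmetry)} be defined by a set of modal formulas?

This is a Sahlqvist condition; the B axiom q → □◇q defines it.

Yes, by q → □◇q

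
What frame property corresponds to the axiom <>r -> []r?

This is the CD axiom.
Its frame correspondent is partial functionality — forall x forall y forall z (Rxy & Rxz -> y = z).

Partial functionality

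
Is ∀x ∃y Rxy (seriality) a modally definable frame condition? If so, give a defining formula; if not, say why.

Yes, by □p → ◇p

Yes: it is seriality, defined by the D schema □p → ◇p.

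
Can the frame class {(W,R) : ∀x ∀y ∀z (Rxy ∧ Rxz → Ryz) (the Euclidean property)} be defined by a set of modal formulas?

Definable; ◇r → □◇r defines it

This is a Sahlqvist condition; the 5 axiom ◇r → □◇r defines it.
Suppose ◇r→□◇r is valid. Take Rxy, Rxz and set V(r)={y}. Then ◇r at x, so □◇r at x, so ◇r at z, so some w with Rzw has r; w=y, i.e. Rzy. By symmetry of the argument, Ryz.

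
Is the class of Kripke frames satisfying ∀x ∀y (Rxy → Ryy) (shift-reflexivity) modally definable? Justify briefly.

Yes, by □(□r → r)

Yes: it is shift-reflexivity, defined by the T□ schema □(□r → r).
Suppose □(□r→r) is valid. Take Rxy and set V(r)={w : Ryw}. Then at y, □r holds; since □(□r→r) at x, □r→r at y, so r at y, i.e. Ryy.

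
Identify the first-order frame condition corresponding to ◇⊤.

This schema is equivalent to the D axiom □p → ◇p.
It corresponds to seriality: ∀x ∃y Rxy.

Seriality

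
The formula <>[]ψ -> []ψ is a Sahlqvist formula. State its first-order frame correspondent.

Equivalently (dual form): ◇ψ → □◇ψ.
Suppose ◇ψ→□◇ψ is valid. Take Rxy, Rxz and set V(ψ)={y}. Then ◇ψ at x, so □◇ψ at x, so ◇ψ at z, so some w with Rzw has ψ; w=y, i.e. Rzy. By symmetry of the argument, Ryz.
Conversely, on a frame with the Euclidean property the schema holds at every world under every valuation.
Frame condition: forall x forall y forall z (Rxy & Rxz -> Ryz).

the Euclidean property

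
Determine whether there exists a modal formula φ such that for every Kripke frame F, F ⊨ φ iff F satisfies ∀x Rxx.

The condition is reflexivity. A defining modal formula is □p → p.
Suppose □p→p is valid. At any x set V(p)={w : Rxw}. Then □p holds at x, so p holds at x, i.e. Rxx.

Definable; □p → p defines it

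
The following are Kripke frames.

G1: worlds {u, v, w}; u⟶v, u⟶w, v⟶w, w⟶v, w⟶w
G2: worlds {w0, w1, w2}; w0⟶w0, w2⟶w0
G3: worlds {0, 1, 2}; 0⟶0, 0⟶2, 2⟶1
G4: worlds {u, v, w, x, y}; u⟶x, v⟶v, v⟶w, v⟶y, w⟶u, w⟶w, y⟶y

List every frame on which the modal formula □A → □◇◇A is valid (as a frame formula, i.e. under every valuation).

G1, G2

Frame correspondent (Sahlqvist): ∀x ∀z (xRz → ∃w (xRw ∧ zR²w)) — i.e. a generalized confluence (Geach) condition.
G1: satisfies the condition.
G2: satisfies the condition.
G3: fails — 0R2 but no w with 0Rw and 2R²w.
G4: fails — uRx but no t with uRt and xR²t.
Valid on: G1, G2.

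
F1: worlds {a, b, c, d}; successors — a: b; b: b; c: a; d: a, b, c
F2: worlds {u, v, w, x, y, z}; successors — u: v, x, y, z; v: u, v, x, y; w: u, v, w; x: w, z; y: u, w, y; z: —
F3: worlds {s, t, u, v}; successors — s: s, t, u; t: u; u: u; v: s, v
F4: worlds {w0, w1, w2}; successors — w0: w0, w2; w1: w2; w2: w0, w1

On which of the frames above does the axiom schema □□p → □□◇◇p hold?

F1, F3, F4

The schema corresponds to a generalized confluence (Geach) condition: ∀x ∀z (xR²z → ∃w (xR²w ∧ zR²w)).
F1: holds.
F2: fails — uR²z but no t with uR²t and zR²t.
F3: holds.
F4: holds.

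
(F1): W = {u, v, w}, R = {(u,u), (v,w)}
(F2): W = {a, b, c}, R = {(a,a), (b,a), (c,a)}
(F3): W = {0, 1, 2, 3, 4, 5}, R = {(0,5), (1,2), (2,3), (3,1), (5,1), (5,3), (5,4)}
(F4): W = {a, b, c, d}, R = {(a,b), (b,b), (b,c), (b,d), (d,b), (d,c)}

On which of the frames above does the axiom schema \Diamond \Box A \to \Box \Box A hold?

(F1), (F2)

Frame correspondent (Sahlqvist): \forall x \forall y \forall z ((xRy \wedge x R^2 z) \to \exists w (yRw \wedge z = w)) — i.e. a generalized confluence (Geach) condition.
(F1): condition met.
(F2): condition met.
(F3): fails — 5R1, 5R²1 but no w with 1Rw and 1=w.
(F4): fails — bRc, bR²b but no w with cRw and b=w.
Valid on: (F1), (F2).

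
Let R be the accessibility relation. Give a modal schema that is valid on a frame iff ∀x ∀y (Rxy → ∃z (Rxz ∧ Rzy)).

□□p → □p

A defining formula is □□p → □p (the C4 axiom).
Suppose □□p→□p is valid. Take Rxy and set V(p)={w : xR²w}. Then □□p at x, so □p at x, so p at y, i.e. ∃z(Rxz∧Rzy).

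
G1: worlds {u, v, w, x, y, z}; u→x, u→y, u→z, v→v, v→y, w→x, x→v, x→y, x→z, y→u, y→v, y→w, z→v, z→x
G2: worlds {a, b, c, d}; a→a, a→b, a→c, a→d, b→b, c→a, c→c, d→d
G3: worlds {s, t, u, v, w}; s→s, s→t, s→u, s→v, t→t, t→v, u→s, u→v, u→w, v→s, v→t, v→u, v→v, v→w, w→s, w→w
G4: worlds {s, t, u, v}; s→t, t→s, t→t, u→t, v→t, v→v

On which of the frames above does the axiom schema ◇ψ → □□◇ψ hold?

This is the axiom for a generalized confluence (Geach) condition; its first-order frame correspondent is ∀x ∀y ∀z ((xRy ∧ xR²z) → ∃w (y = w ∧ zRw)).
G1: fails — uRx, uR²v but no t with x=t and vRt.
G2: fails — aRa, aR²b but no w with a=w and bRw.
G3: fails — sRs, sR²t but no w* with s=w* and tRw*.
G4: fails — tRs, tR²s but no w with s=w and sRw.
Valid on no frame.

none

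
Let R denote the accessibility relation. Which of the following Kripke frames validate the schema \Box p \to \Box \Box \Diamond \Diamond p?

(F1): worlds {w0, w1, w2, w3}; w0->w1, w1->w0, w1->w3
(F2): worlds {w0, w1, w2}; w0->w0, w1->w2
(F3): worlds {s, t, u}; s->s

(F2), (F3)

Frame correspondent (Sahlqvist): \forall x \forall z (x R^2 z \to \exists w (xRw \wedge z R^2 w)) — i.e. a generalized confluence (Geach) condition.
(F1): fails — w0R²w0 but no w with w0Rw and w0R²w.
(F2): satisfies the condition.
(F3): satisfies the condition.
Valid on: (F2), (F3).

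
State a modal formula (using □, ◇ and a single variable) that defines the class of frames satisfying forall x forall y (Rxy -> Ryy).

A defining formula is □(□ψ → ψ) (the T□ axiom).
Suppose □(□ψ→ψ) is valid. Take Rxy and set V(ψ)={w : Ryw}. Then at y, □ψ holds; since □(□ψ→ψ) at x, □ψ→ψ at y, so ψ at y, i.e. Ryy.

□(□ψ → ψ)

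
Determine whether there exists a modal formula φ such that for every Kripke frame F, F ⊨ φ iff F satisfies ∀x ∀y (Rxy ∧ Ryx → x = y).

Not definable by any modal formula

Modal frame validity is preserved under surjective bounded morphisms.
The 4-cycle (worlds s,t,u,v with s→t→u→v→s) is antisymmetric. Sending even-indexed worlds to s and odd-indexed worlds to t is a surjective bounded morphism onto the two-world frame with s↔t, which is not antisymmetric.
So the class is not modally definable.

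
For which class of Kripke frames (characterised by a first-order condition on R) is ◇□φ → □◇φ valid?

convergence

Suppose ◇□φ→□◇φ is valid. Take Rxy, Rxz and set V(φ)={w : Ryw}. Then □φ at y so ◇□φ at x, so □◇φ at x, so ◇φ at z, giving w with Rzw and Ryw.
The converse is a direct semantic check.
Frame condition: ∀x ∀y ∀z (Rxy ∧ Rxz → ∃w (Ryw ∧ Rzw)).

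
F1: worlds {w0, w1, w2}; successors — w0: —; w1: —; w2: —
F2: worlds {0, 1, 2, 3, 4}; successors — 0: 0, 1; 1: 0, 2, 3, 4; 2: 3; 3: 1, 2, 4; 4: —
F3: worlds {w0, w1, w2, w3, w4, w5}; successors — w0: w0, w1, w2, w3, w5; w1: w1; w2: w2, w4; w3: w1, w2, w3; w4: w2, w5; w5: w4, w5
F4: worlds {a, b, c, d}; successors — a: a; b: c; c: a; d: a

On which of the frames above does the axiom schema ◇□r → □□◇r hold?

F1, F4

Frame correspondent (Sahlqvist): ∀x ∀y ∀z ((xRy ∧ xR²z) → ∃w (yRw ∧ zRw)) — i.e. a generalized confluence (Geach) condition.
F1: ✓.
F2: fails — 0R0, 0R²2 but no w with 0Rw and 2Rw.
F3: fails — w0Rw1, w0R²w2 but no w with w1Rw and w2Rw.
F4: ✓.
Valid on: F1, F4.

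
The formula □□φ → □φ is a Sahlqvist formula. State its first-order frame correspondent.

Suppose □□φ→□φ is valid. Take Rxy and set V(φ)={w : xR²w}. Then □□φ at x, so □φ at x, so φ at y, i.e. ∃z(Rxz∧Rzy).

density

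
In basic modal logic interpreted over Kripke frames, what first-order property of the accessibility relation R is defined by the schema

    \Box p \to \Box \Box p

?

Suppose □p→□□p is valid. Take Rxy, Ryz and set V(p)={w : Rxw}. Then □p at x, so □□p at x, so □p at y, so p at z, i.e. Rxz.

Transitivity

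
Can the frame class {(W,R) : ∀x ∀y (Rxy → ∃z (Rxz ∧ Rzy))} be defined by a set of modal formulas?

Yes, by □□r → □r

Yes: it is density, defined by the C4 schema □□r → □r.
Suppose □□r→□r is valid. Take Rxy and set V(r)={w : xR²w}. Then □□r at x, so □r at x, so r at y, i.e. ∃z(Rxz∧Rzy).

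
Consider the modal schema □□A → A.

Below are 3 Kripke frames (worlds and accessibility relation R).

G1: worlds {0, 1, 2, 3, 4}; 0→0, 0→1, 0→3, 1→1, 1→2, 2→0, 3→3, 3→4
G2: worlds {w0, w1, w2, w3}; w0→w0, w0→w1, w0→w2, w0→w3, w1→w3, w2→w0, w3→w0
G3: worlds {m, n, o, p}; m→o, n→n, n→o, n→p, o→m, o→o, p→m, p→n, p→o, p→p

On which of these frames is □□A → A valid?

This is the axiom for a generalized confluence (Geach) condition; its first-order frame correspondent is ∀x ∃w (xR²w ∧ x = w).
G1: fails — at 2 but no w with 2R²w and 2=w.
G2: fails — at w1 but no w with w1R²w and w1=w.
G3: condition met.

G3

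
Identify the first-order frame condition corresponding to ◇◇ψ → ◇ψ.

Transitivity

This is a form of the 4 axiom.
It corresponds to transitivity: ∀x ∀y ∀z (Rxy ∧ Ryz → Rxz).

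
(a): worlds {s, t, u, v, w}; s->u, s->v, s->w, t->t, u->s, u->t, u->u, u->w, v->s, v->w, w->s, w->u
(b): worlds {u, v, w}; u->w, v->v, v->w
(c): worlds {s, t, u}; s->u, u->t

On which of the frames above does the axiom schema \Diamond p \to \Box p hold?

This is the axiom for partial functionality; its first-order frame correspondent is \forall x \forall y \forall z (Rxy \wedge Rxz \to y = z).
(a): fails — s sees both u and v.
(b): fails — v sees both v and w.
(c): holds.

(c)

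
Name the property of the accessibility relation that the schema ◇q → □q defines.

Suppose ◇q→□q is valid. Take Rxy, Rxz and set V(q)={y}. Then ◇q at x, so □q at x, so q at z, i.e. z=y.
Conversely, any frame satisfying ∀x ∀y ∀z (Rxy ∧ Rxz → y = z) validates the schema.
So the correspondent is partial functionality.

partial functionality: ∀x ∀y ∀z (Rxy ∧ Rxz → y = z)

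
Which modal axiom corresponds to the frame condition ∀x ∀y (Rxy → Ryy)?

A defining formula is □(□ψ → ψ) (the T□ axiom).

□(□ψ → ψ)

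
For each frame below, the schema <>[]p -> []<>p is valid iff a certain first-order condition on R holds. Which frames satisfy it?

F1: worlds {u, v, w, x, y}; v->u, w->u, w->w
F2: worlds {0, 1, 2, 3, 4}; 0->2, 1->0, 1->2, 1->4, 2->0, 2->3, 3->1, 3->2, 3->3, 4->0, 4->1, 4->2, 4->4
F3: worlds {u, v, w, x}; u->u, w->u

The schema corresponds to convergence: forall x forall y forall z (Rxy & Rxz -> exists w (Ryw & Rzw)).
F1: fails — Rvu and Rvu but u and u have no common successor.
F2: fails — R10 and R12 but 0 and 2 have no common successor.
F3: condition met.
Valid on: F3.

F3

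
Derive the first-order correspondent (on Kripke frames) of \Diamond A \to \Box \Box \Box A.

\forall x \forall y \forall z ((xRy \wedge x R^3 z) \to \exists w (y = w \wedge z = w))

This is a Sahlqvist (Geach-type) schema ◇^1□^0A → □^3◇^0A.
Minimal-valuation argument: fix x; take any y with xR^1y and any z with xR^3z. Set V(A) to the set of worlds R-reachable from y in exactly 0 steps. Then □^0A holds at y, so the antecedent holds at x; validity forces ◇^0A at z, giving a w with zR^0w and yR^0w.
First-order correspondent: \forall x \forall y \forall z ((xRy \wedge x R^3 z) \to \exists w (y = w \wedge z = w)).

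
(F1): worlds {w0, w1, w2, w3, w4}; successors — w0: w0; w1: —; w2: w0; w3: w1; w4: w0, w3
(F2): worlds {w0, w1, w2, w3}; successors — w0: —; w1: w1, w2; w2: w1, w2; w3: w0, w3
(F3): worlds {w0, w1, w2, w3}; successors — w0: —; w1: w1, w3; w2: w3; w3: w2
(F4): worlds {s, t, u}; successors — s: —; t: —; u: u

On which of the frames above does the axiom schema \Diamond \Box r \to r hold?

(F4)

The schema corresponds to symmetry: \forall x \forall y (Rxy \to Ryx).
(F1): fails — Rw3w1 but not Rw1w3.
(F2): fails — Rw3w0 but not Rw0w3.
(F3): fails — Rw1w3 but not Rw3w1.
(F4): condition met.
Valid on: (F4).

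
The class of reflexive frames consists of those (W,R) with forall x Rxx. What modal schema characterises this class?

This is reflexivity; the standard corresponding axiom is T: □q → q.
Suppose □q→q is valid. At any x set V(q)={w : Rxw}. Then □q holds at x, so q holds at x, i.e. Rxx.

□q → q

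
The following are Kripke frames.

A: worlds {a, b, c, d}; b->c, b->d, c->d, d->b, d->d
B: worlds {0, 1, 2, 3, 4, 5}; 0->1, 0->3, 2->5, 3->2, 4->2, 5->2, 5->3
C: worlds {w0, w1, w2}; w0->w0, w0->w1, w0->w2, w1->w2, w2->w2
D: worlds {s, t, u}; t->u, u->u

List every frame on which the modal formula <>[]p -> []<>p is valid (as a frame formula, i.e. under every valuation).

A, C, D

This is the axiom for convergence; its first-order frame correspondent is forall x forall y forall z (Rxy & Rxz -> exists w (Ryw & Rzw)).
A: ✓.
B: fails — R01 and R01 but 1 and 1 have no common successor.
C: ✓.
D: ✓.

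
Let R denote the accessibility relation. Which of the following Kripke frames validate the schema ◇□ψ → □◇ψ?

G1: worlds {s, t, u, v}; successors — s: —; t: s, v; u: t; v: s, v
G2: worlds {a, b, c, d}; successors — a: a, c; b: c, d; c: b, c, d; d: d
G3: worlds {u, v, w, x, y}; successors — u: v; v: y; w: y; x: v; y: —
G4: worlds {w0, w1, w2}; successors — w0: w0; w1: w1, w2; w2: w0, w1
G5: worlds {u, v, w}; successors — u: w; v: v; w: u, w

G2, G5

The schema corresponds to convergence: ∀x ∀y ∀z (Rxy ∧ Rxz → ∃w (Ryw ∧ Rzw)).
G1: fails — Rtv and Rts but v and s have no common successor.
G2: condition met.
G3: fails — Rvy and Rvy but y and y have no common successor.
G4: fails — Rw2w1 and Rw2w0 but w1 and w0 have no common successor.
G5: condition met.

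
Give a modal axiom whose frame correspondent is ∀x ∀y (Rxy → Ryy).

The condition is shift-reflexivity. The T□ schema □(□ψ → ψ) defines it.
Suppose □(□ψ→ψ) is valid. Take Rxy and set V(ψ)={w : Ryw}. Then at y, □ψ holds; since □(□ψ→ψ) at x, □ψ→ψ at y, so ψ at y, i.e. Ryy.

□(□ψ → ψ)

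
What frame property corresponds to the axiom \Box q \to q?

reflexivity: \forall x Rxx

Suppose □q→q is valid. At any x set V(q)={w : Rxw}. Then □q holds at x, so q holds at x, i.e. Rxx.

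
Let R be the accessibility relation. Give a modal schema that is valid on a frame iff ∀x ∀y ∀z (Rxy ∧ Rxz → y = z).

A defining formula is ◇s → □s (the CD axiom).
Suppose ◇s→□s is valid. Take Rxy, Rxz and set V(s)={y}. Then ◇s at x, so □s at x, so s at z, i.e. z=y.

◇s → □s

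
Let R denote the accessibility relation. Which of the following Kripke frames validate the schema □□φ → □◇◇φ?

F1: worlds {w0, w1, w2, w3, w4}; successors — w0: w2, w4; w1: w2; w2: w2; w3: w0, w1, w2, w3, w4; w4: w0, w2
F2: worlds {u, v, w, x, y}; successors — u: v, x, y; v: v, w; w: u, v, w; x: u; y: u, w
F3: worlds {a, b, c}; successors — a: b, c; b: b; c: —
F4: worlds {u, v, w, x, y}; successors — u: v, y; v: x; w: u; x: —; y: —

Frame correspondent (Sahlqvist): ∀x ∀z (xRz → ∃w (xR²w ∧ zR²w)) — i.e. a generalized confluence (Geach) condition.
F1: ✓.
F2: ✓.
F3: fails — aRc but no w with aR²w and cR²w.
F4: fails — uRv but no t with uR²t and vR²t.

F1, F2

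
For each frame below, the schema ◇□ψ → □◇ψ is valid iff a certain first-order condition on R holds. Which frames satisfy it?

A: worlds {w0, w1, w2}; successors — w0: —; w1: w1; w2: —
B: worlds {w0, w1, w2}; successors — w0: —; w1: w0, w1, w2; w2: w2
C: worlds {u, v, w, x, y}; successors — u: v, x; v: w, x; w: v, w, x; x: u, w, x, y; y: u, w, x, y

A, C

This is the axiom for convergence; its first-order frame correspondent is ∀x ∀y ∀z (Rxy ∧ Rxz → ∃w (Ryw ∧ Rzw)).
A: ✓.
B: fails — Rw1w2 and Rw1w0 but w2 and w0 have no common successor.
C: ✓.
Valid on: A, C.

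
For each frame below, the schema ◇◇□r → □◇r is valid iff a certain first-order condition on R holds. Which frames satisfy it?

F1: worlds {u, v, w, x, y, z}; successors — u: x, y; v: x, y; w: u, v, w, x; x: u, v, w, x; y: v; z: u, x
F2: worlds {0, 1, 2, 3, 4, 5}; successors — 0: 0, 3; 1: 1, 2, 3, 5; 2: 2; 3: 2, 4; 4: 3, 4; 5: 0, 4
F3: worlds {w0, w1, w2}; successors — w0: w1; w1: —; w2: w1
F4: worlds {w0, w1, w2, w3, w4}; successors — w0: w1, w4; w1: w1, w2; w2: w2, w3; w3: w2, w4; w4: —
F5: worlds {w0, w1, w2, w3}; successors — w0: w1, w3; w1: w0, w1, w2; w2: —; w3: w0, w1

F3

Frame correspondent (Sahlqvist): ∀x ∀y ∀z ((xR²y ∧ xRz) → ∃w (yRw ∧ zRw)) — i.e. a generalized confluence (Geach) condition.
F1: fails — uR²u, uRy but no t with uRt and yRt.
F2: fails — 0R²0, 0R3 but no w with 0Rw and 3Rw.
F3: holds.
F4: fails — w0R²w1, w0Rw4 but no w with w1Rw and w4Rw.
F5: fails — w0R²w2, w0Rw1 but no w with w2Rw and w1Rw.
Valid on: F3.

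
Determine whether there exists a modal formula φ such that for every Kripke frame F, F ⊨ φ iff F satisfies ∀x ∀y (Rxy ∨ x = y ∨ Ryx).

No

Any modally definable frame class is closed under disjoint unions.
Take 3 disjoint single-world reflexive frames: each is trivially connected, but their disjoint union has 3 worlds with no edge between distinct components, so it is not connected.
So the class is not modally definable.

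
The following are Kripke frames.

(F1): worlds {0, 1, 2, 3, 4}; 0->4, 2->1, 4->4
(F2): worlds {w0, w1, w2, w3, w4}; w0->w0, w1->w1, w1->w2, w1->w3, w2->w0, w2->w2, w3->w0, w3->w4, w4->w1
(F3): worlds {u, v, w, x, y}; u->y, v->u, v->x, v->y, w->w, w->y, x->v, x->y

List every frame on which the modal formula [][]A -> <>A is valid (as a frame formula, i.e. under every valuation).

Frame correspondent (Sahlqvist): forall x exists w (x R^2 w & xRw) — i.e. a generalized confluence (Geach) condition.
(F1): fails — at 1 but no w with 1R²w and 1Rw.
(F2): ✓.
(F3): fails — at u but no t with uR²t and uRt.
Valid on: (F2).

(F2)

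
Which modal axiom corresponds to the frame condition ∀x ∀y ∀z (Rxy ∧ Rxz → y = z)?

This is partial functionality; the standard corresponding axiom is CD: ◇s → □s.

◇s → □s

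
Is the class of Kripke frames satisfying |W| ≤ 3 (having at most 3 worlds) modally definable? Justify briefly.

Modal frame validity is preserved under disjoint unions.
Any modal formula valid on each of 4 disjoint one-world frames is valid on their disjoint union (validity is preserved under disjoint unions). Each one-world frame has |W|=1≤3, but the union has |W|=4.
So the class is not modally definable.

No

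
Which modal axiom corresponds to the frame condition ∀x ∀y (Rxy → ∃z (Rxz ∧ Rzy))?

This is density; the standard corresponding axiom is C4: □□p → □p.

□□p → □p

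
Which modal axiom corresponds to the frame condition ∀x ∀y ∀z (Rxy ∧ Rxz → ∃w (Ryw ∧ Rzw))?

◇□ψ → □◇ψ

The condition is convergence. The .2 schema ◇□ψ → □◇ψ defines it.
Suppose ◇□ψ→□◇ψ is valid. Take Rxy, Rxz and set V(ψ)={w : Ryw}. Then □ψ at y so ◇□ψ at x, so □◇ψ at x, so ◇ψ at z, giving w with Rzw and Ryw.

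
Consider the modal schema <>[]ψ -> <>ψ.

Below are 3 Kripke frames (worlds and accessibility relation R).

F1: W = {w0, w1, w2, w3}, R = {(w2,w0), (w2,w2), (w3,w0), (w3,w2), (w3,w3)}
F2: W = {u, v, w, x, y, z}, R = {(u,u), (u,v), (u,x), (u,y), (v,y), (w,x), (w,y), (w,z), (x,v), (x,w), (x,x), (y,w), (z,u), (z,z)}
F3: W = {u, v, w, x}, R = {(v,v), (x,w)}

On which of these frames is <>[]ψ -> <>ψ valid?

none

Frame correspondent (Sahlqvist): forall x forall y (xRy -> exists w (yRw & xRw)) — i.e. a generalized confluence (Geach) condition.
F1: fails — w2Rw0 but no w with w0Rw and w2Rw.
F2: fails — uRy but no t with yRt and uRt.
F3: fails — xRw but no t with wRt and xRt.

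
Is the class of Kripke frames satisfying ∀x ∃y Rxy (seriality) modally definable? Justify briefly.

The condition is seriality. A defining modal formula is □p → ◇p.
Suppose □p→◇p is valid. At any x set V(p)=W. Then □p at x, so ◇p at x, so x has a successor.

Yes — defined by □p → ◇p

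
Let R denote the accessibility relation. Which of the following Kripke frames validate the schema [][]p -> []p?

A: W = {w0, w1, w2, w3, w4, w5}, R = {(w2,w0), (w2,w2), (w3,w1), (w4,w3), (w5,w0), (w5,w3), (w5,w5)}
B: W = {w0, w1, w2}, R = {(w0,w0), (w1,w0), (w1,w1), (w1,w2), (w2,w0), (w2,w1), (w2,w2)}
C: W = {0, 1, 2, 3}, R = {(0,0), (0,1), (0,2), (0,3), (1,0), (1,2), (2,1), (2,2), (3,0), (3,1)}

Frame correspondent (Sahlqvist): forall x forall y (Rxy -> exists z (Rxz & Rzy)) — i.e. density.
A: fails — Rw3w1 but no z with Rw3z and Rzw1.
B: ✓.
C: ✓.

B, C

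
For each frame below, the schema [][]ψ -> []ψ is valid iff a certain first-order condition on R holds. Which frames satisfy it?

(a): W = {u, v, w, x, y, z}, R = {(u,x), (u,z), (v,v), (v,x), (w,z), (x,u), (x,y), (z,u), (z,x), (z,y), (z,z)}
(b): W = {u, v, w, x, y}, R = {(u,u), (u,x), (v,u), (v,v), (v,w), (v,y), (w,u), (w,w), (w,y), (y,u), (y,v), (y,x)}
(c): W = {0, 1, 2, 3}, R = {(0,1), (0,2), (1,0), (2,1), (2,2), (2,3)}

Frame correspondent (Sahlqvist): forall x forall y (Rxy -> exists z (Rxz & Rzy)) — i.e. density.
(a): fails — Rxu but no t with Rxt and Rtu.
(b): condition met.
(c): fails — R10 but no z with R1z and Rz0.

(b)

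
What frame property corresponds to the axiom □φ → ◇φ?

Suppose □φ→◇φ is valid. At any x set V(φ)=W. Then □φ at x, so ◇φ at x, so x has a successor.
Conversely, any frame satisfying ∀x ∃y Rxy validates the schema.
Frame condition: ∀x ∃y Rxy.

seriality: ∀x ∃y Rxy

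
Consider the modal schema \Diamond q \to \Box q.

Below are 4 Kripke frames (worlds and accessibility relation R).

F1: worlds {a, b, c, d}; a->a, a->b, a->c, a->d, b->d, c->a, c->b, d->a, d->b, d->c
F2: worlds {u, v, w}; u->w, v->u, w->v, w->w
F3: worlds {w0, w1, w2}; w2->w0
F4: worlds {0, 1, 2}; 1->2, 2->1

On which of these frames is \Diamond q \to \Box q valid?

Frame correspondent (Sahlqvist): \forall x \forall y \forall z (Rxy \wedge Rxz \to y = z) — i.e. partial functionality.
F1: fails — a sees both a and b.
F2: fails — w sees both v and w.
F3: holds.
F4: holds.
Valid on: F3, F4.

F3, F4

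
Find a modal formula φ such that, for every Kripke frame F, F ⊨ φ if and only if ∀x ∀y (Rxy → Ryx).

This is symmetry; the standard corresponding axiom is B: q → □◇q.
Suppose q→□◇q is valid. Take Rxy and set V(q)={x}. Then q at x, so □◇q at x, so ◇q at y, so some z with Ryz has q; z=x, i.e. Ryx.

q → □◇q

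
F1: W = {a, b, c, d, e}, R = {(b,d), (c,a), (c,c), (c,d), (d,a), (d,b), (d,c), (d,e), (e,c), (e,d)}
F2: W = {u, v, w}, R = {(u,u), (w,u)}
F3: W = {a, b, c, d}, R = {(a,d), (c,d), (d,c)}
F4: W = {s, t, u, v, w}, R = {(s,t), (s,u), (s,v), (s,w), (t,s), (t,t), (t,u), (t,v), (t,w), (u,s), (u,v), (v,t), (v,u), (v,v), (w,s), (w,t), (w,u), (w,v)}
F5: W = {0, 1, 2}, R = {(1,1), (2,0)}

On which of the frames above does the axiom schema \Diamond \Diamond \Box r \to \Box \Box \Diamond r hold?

F2, F3, F4, F5

The schema corresponds to a generalized confluence (Geach) condition: \forall x \forall y \forall z ((x R^2 y \wedge x R^2 z) \to \exists w (yRw \wedge zRw)).
F1: fails — bR²a, bR²a but no w with aRw and aRw.
F2: holds.
F3: holds.
F4: holds.
F5: holds.
Valid on: F2, F3, F4, F5.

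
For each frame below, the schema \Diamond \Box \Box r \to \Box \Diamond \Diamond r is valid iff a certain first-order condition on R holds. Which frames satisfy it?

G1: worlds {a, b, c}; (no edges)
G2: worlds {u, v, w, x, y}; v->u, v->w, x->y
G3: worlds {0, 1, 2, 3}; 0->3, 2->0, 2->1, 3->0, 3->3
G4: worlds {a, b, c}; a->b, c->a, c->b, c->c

G1

Frame correspondent (Sahlqvist): \forall x \forall y \forall z ((xRy \wedge xRz) \to \exists w (y R^2 w \wedge z R^2 w)) — i.e. a generalized confluence (Geach) condition.
G1: condition met.
G2: fails — vRu, vRu but no t with uR²t and uR²t.
G3: fails — 2R0, 2R1 but no w with 0R²w and 1R²w.
G4: fails — aRb, aRb but no w with bR²w and bR²w.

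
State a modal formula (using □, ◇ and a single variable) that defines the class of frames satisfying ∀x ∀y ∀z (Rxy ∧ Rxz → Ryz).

◇s → □◇s

This is the Euclidean property; the standard corresponding axiom is 5: ◇s → □◇s.
Suppose ◇s→□◇s is valid. Take Rxy, Rxz and set V(s)={y}. Then ◇s at x, so □◇s at x, so ◇s at z, so some w with Rzw has s; w=y, i.e. Rzy. By symmetry of the argument, Ryz.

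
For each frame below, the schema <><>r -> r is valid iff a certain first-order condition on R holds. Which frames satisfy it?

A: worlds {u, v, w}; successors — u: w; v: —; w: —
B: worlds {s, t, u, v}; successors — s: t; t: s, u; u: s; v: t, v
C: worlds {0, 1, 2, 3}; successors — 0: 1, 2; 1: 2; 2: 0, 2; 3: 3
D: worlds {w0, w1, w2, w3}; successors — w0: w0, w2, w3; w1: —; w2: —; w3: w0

The schema corresponds to a generalized confluence (Geach) condition: forall x forall y (x R^2 y -> exists w (y = w & x = w)).
A: holds.
B: fails — sR²u but u ≠ s.
C: fails — 0R²2 but 2 ≠ 0.
D: fails — w0R²w2 but w2 ≠ w0.

A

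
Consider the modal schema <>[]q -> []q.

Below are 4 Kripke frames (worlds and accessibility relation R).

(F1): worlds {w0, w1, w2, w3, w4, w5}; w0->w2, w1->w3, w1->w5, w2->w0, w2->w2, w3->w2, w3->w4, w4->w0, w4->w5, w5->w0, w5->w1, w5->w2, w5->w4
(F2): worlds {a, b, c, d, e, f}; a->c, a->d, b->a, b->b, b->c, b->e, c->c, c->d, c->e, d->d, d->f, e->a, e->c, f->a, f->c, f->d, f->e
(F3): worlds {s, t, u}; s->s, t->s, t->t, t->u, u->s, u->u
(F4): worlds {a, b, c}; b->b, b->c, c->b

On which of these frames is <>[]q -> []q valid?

Frame correspondent (Sahlqvist): forall x forall y forall z (Rxy & Rxz -> Ryz) — i.e. the Euclidean property.
(F1): fails — Rw1w5 and Rw1w5 but not Rw5w5.
(F2): fails — Rad and Rac but not Rdc.
(F3): fails — Rts and Rtt but not Rst.
(F4): fails — Rbc and Rbc but not Rcc.

none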